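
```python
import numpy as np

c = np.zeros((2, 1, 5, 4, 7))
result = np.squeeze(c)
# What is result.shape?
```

(2, 5, 4, 7)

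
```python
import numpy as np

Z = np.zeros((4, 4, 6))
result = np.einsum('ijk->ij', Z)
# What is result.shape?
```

(4, 4)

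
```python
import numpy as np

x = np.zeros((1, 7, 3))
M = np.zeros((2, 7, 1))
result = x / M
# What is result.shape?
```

(2, 7, 3)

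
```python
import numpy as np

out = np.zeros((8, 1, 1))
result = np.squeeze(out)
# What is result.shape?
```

(8,)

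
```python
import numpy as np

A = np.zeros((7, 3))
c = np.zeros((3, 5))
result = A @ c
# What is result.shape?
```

(7, 5)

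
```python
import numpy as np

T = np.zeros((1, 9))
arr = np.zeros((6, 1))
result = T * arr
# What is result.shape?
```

(6, 9)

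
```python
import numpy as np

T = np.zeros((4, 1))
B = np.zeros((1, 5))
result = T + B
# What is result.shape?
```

(4, 5)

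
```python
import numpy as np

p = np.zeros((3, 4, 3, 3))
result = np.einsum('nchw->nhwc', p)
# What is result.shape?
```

(3, 3, 3, 4)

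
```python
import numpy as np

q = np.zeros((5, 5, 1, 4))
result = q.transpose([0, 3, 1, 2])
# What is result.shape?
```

(5, 4, 5, 1)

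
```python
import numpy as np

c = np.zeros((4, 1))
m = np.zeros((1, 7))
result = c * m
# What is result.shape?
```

(4, 7)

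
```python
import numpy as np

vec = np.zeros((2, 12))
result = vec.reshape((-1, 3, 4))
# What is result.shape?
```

(2, 3, 4)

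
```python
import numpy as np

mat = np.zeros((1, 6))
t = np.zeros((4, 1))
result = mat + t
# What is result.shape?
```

(4, 6)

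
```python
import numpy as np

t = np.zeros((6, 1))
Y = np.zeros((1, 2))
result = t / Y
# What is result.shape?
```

(6, 2)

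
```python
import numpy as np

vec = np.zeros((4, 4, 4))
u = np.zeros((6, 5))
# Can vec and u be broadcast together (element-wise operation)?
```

No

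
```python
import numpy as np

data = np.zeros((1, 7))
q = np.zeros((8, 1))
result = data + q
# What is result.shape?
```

(8, 7)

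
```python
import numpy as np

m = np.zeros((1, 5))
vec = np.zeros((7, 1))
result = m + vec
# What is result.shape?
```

(7, 5)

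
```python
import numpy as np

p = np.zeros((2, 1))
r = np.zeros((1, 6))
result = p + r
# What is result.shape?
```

(2, 6)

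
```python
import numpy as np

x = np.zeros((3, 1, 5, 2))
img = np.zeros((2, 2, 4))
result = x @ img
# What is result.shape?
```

(3, 2, 5, 4)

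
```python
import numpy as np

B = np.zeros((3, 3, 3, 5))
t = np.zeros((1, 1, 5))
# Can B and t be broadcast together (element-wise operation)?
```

Yes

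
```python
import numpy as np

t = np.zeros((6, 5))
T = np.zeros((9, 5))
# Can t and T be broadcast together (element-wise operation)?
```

No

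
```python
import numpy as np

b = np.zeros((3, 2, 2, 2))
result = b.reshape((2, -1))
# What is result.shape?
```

(2, 12)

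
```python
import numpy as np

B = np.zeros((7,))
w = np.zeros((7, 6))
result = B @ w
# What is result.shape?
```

(6,)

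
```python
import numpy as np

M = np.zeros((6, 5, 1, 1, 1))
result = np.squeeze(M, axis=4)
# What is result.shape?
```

(6, 5, 1, 1)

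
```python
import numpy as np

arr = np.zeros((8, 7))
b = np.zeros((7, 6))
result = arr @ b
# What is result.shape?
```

(8, 6)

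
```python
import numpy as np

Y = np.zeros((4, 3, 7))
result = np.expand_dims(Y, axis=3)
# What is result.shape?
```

(4, 3, 7, 1)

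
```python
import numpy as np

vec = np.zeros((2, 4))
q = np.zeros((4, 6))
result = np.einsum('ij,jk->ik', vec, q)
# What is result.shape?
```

(2, 6)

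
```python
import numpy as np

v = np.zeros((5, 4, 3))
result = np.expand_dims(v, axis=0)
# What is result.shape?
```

(1, 5, 4, 3)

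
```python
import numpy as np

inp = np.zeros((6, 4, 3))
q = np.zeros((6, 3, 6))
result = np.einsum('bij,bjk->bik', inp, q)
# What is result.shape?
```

(6, 4, 6)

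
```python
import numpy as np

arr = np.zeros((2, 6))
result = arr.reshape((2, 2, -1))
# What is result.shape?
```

(2, 2, 3)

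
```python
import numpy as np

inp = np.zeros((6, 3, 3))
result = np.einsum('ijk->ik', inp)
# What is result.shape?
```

(6, 3)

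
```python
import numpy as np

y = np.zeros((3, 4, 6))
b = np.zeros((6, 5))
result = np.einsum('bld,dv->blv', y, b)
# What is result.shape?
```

(3, 4, 5)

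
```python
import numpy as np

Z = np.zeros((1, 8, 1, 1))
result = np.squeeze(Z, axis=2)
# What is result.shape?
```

(1, 8, 1)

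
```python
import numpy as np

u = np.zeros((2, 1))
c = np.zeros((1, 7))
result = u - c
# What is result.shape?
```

(2, 7)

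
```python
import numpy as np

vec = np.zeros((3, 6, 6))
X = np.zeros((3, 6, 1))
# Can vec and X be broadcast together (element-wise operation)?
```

Yes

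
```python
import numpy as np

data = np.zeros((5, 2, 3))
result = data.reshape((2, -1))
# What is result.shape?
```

(2, 15)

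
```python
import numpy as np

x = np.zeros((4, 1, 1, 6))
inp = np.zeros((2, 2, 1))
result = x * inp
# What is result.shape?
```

(4, 2, 2, 6)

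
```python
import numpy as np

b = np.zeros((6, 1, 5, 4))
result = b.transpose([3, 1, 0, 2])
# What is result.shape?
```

(4, 1, 6, 5)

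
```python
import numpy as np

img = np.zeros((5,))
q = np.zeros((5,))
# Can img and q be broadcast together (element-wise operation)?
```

Yes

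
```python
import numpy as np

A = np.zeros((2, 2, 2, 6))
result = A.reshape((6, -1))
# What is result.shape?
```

(6, 8)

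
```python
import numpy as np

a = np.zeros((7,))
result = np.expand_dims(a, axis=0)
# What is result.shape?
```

(1, 7)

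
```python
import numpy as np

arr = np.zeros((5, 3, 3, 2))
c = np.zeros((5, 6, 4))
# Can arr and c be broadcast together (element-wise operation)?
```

No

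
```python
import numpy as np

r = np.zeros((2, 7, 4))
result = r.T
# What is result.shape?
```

(4, 7, 2)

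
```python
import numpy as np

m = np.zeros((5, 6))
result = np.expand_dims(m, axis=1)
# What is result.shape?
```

(5, 1, 6)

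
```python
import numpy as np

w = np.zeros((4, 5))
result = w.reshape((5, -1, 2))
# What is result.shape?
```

(5, 2, 2)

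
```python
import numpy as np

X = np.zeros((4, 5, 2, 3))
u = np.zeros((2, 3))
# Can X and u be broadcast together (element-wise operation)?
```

Yes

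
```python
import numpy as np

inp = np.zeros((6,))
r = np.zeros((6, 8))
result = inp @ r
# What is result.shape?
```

(8,)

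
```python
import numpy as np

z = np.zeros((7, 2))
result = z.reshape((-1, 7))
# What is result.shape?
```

(2, 7)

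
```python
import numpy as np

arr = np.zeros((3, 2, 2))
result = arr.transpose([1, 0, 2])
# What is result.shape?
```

(2, 3, 2)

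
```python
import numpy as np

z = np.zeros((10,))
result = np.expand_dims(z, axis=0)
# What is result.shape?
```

(1, 10)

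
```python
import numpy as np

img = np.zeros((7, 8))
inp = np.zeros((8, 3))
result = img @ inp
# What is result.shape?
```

(7, 3)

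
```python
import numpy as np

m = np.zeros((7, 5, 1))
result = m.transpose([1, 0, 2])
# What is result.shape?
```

(5, 7, 1)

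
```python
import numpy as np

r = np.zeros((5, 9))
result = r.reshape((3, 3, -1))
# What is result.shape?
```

(3, 3, 5)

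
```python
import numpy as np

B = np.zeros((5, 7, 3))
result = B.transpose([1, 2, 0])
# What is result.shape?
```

(7, 3, 5)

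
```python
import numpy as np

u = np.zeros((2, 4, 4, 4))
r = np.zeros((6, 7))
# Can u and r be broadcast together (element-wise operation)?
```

No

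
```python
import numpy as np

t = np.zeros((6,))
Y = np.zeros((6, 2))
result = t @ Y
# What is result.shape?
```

(2,)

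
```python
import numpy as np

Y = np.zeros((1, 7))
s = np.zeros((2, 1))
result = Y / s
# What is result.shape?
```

(2, 7)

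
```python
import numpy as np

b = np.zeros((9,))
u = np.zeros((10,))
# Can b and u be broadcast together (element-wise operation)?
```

No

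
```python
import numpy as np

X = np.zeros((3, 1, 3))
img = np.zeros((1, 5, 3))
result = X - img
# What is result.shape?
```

(3, 5, 3)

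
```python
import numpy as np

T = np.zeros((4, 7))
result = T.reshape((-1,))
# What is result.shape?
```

(28,)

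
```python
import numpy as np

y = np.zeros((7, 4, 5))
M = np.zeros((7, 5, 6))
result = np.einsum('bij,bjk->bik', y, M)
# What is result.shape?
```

(7, 4, 6)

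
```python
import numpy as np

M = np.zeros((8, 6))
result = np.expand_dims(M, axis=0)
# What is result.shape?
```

(1, 8, 6)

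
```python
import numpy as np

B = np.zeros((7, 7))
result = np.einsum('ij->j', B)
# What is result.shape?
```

(7,)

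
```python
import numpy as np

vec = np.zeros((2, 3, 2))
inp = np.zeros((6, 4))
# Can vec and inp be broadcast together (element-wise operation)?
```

No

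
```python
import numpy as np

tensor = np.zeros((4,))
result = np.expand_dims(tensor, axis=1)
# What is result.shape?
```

(4, 1)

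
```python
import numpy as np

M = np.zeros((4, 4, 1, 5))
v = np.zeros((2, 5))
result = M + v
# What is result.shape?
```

(4, 4, 2, 5)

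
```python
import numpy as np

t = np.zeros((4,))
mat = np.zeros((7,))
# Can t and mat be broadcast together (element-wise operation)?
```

No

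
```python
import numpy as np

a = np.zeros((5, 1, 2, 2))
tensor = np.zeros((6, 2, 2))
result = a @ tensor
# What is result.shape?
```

(5, 6, 2, 2)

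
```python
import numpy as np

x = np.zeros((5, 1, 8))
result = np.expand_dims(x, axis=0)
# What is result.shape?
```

(1, 5, 1, 8)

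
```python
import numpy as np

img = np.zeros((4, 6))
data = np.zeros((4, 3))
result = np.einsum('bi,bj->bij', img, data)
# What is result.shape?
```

(4, 6, 3)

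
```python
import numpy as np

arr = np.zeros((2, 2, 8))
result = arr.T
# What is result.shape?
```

(8, 2, 2)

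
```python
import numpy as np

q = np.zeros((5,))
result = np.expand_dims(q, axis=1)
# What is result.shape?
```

(5, 1)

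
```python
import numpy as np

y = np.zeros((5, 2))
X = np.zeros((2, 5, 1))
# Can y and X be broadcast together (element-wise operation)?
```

Yes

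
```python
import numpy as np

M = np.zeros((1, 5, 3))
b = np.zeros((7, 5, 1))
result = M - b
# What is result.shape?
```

(7, 5, 3)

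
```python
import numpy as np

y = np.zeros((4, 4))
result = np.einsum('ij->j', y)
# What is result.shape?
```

(4,)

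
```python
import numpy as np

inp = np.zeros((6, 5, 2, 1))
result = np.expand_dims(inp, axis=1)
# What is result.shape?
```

(6, 1, 5, 2, 1)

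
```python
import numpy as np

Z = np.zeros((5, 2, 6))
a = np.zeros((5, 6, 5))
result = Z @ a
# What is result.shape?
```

(5, 2, 5)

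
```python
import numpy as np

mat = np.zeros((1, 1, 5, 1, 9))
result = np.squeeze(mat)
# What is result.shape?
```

(5, 9)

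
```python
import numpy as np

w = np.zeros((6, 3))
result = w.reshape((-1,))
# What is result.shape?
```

(18,)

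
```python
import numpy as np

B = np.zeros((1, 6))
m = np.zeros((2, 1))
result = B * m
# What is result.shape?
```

(2, 6)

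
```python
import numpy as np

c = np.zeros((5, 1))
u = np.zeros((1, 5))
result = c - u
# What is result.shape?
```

(5, 5)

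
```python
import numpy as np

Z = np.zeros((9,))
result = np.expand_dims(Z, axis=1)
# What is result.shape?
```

(9, 1)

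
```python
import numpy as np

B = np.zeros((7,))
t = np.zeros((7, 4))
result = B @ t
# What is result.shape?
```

(4,)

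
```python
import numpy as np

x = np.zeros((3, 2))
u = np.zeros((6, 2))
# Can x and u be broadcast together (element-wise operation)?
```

No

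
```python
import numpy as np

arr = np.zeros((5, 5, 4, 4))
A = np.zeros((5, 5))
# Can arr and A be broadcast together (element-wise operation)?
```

No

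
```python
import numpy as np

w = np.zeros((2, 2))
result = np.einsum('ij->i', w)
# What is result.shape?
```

(2,)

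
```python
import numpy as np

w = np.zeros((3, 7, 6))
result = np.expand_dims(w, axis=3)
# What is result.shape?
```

(3, 7, 6, 1)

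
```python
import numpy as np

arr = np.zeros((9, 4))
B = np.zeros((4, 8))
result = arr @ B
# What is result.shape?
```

(9, 8)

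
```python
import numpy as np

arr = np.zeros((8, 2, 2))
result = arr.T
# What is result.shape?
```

(2, 2, 8)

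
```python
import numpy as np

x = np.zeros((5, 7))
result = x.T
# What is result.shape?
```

(7, 5)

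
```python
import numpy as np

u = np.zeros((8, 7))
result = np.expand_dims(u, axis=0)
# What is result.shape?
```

(1, 8, 7)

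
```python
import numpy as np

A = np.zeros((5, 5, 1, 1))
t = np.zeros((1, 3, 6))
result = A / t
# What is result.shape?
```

(5, 5, 3, 6)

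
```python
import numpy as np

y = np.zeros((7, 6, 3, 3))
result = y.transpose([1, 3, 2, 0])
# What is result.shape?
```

(6, 3, 3, 7)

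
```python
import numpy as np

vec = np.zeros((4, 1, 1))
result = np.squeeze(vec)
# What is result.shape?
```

(4,)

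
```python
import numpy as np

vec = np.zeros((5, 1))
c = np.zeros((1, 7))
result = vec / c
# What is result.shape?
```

(5, 7)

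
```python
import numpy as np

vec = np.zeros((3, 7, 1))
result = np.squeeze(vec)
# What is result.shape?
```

(3, 7)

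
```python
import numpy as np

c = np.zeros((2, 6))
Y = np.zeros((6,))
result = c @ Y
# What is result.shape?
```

(2,)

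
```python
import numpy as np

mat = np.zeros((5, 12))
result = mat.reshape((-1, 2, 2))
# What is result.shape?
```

(15, 2, 2)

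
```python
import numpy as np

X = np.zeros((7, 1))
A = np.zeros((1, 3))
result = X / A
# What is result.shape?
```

(7, 3)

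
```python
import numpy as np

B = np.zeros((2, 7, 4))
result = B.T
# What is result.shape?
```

(4, 7, 2)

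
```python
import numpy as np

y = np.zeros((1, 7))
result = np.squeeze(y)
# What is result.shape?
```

(7,)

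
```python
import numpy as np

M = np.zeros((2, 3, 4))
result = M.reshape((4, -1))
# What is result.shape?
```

(4, 6)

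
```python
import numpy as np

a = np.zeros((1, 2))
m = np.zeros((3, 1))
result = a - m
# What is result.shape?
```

(3, 2)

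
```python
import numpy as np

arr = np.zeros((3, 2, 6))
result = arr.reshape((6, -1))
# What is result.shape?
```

(6, 6)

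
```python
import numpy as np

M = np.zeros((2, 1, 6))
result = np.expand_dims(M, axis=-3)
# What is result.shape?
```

(2, 1, 1, 6)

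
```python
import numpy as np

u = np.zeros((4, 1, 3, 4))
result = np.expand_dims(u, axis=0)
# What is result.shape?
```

(1, 4, 1, 3, 4)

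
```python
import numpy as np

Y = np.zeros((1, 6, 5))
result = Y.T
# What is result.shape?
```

(5, 6, 1)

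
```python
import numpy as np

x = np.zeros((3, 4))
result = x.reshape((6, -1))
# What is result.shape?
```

(6, 2)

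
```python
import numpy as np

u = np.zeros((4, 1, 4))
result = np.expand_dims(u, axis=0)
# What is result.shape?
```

(1, 4, 1, 4)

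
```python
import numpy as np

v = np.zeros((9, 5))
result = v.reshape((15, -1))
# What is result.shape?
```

(15, 3)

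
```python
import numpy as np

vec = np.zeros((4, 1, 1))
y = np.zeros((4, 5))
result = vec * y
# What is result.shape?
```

(4, 4, 5)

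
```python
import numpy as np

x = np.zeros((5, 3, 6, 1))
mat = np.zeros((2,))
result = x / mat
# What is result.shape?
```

(5, 3, 6, 2)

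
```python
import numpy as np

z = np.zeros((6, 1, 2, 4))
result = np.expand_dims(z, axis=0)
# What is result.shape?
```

(1, 6, 1, 2, 4)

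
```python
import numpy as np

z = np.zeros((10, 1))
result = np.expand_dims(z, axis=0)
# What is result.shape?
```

(1, 10, 1)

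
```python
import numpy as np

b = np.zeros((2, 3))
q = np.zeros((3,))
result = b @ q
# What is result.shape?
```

(2,)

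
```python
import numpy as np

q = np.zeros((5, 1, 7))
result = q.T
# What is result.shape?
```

(7, 1, 5)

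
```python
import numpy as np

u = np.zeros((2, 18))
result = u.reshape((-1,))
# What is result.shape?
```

(36,)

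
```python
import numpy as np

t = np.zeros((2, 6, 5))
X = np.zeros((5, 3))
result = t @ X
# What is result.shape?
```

(2, 6, 3)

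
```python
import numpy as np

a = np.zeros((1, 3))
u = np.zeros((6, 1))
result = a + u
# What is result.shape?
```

(6, 3)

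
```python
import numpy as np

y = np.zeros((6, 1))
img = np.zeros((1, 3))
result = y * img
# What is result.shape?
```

(6, 3)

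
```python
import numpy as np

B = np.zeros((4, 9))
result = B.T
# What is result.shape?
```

(9, 4)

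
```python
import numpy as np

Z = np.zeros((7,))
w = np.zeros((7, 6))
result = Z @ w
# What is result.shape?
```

(6,)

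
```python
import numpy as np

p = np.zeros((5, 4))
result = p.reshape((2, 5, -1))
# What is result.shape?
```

(2, 5, 2)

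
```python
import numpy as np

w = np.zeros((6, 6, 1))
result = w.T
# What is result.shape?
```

(1, 6, 6)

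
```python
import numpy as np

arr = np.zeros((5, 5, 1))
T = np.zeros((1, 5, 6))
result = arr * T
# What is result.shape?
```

(5, 5, 6)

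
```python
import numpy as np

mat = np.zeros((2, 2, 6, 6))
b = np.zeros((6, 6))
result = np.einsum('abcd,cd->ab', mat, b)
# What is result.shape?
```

(2, 2)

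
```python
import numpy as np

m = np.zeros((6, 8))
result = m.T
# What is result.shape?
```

(8, 6)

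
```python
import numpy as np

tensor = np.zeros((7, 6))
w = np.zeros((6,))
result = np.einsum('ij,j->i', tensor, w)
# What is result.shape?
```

(7,)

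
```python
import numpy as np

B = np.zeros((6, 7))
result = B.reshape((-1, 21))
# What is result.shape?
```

(2, 21)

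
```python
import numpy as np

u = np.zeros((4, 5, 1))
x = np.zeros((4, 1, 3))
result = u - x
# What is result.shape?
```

(4, 5, 3)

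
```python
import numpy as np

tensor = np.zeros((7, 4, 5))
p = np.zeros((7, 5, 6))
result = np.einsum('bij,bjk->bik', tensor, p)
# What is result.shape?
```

(7, 4, 6)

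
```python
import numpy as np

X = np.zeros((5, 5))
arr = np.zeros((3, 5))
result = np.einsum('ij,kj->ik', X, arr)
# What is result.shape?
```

(5, 3)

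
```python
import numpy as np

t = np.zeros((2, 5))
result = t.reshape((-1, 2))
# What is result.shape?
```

(5, 2)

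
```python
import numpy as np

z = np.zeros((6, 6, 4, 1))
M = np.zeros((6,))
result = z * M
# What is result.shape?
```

(6, 6, 4, 6)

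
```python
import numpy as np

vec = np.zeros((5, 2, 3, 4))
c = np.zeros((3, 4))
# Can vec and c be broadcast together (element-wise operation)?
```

Yes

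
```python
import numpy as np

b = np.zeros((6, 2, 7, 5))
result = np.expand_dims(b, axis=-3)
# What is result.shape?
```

(6, 2, 1, 7, 5)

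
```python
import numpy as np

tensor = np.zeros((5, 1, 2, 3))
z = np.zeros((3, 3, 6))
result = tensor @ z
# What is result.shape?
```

(5, 3, 2, 6)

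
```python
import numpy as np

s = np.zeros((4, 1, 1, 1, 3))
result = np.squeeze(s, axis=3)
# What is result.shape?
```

(4, 1, 1, 3)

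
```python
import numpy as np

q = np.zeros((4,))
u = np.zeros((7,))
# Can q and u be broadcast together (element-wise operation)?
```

No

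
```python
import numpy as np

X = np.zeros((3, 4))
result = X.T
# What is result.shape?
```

(4, 3)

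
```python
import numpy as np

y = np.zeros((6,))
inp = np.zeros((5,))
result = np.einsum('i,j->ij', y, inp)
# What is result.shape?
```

(6, 5)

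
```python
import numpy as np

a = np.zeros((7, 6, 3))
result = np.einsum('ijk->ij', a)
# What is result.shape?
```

(7, 6)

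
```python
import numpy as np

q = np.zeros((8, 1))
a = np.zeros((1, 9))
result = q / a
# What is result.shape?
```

(8, 9)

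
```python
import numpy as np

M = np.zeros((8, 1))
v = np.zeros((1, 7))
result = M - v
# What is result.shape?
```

(8, 7)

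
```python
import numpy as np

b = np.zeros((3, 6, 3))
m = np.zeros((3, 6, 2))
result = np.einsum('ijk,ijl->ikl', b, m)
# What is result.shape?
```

(3, 3, 2)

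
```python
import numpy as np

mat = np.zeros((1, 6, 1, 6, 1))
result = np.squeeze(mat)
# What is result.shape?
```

(6, 6)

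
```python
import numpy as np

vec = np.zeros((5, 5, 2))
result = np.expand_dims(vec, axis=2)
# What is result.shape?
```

(5, 5, 1, 2)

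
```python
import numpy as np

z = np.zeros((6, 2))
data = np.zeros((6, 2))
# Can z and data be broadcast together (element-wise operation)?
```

Yes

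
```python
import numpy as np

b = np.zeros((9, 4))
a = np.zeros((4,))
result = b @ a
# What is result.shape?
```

(9,)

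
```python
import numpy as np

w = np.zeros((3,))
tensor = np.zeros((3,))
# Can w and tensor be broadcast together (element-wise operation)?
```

Yes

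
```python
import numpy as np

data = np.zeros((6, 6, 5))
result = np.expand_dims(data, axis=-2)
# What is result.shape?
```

(6, 6, 1, 5)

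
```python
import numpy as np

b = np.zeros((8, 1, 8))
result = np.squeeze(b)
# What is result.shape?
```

(8, 8)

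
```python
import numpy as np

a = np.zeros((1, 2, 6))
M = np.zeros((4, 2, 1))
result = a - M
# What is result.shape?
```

(4, 2, 6)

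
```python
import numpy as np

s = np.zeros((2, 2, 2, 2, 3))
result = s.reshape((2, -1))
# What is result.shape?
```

(2, 24)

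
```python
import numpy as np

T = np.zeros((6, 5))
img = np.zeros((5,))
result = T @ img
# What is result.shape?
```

(6,)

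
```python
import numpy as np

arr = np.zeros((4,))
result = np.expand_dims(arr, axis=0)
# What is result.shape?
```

(1, 4)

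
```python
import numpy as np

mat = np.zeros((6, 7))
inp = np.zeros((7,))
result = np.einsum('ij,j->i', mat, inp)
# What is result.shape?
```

(6,)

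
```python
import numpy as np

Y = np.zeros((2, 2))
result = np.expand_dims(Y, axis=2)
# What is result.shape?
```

(2, 2, 1)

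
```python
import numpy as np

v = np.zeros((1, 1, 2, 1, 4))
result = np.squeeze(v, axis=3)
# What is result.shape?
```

(1, 1, 2, 4)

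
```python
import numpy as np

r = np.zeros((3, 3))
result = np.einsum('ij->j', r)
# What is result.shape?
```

(3,)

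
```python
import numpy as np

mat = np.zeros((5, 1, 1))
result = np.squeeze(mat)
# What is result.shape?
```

(5,)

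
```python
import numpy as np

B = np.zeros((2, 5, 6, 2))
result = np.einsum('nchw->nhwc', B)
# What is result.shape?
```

(2, 6, 2, 5)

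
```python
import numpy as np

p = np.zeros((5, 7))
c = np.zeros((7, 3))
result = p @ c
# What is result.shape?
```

(5, 3)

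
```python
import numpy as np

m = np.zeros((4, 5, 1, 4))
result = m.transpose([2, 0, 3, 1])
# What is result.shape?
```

(1, 4, 4, 5)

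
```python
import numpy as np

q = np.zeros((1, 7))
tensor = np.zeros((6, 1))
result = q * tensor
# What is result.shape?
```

(6, 7)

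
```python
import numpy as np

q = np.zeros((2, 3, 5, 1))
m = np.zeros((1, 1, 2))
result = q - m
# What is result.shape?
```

(2, 3, 5, 2)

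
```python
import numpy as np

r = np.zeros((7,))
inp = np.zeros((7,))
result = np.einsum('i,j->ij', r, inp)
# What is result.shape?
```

(7, 7)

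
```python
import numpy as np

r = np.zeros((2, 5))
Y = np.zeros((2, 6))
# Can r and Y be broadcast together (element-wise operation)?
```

No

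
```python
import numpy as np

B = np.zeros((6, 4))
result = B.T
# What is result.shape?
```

(4, 6)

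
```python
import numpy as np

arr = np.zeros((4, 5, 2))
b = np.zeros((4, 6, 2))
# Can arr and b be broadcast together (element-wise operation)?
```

No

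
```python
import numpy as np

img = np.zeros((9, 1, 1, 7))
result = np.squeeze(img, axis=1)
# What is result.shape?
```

(9, 1, 7)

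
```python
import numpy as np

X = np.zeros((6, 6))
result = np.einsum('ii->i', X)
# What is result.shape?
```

(6,)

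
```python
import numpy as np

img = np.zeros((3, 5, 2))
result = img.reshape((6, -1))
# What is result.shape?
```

(6, 5)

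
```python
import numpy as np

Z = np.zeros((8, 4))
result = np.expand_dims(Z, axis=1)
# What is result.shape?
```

(8, 1, 4)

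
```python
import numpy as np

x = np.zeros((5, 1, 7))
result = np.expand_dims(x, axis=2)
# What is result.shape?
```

(5, 1, 1, 7)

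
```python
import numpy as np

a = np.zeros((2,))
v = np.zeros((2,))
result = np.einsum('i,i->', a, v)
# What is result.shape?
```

()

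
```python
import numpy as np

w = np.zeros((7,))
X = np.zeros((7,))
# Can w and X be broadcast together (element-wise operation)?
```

Yes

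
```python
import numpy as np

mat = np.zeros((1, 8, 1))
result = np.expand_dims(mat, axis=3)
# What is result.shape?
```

(1, 8, 1, 1)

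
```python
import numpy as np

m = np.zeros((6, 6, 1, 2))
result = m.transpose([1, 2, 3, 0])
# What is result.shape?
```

(6, 1, 2, 6)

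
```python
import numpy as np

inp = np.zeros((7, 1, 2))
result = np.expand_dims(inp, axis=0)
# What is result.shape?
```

(1, 7, 1, 2)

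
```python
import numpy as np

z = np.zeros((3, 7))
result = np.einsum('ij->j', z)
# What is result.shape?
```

(7,)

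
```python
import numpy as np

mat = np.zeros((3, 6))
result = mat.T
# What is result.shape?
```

(6, 3)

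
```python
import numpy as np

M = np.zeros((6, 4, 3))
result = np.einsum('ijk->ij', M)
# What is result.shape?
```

(6, 4)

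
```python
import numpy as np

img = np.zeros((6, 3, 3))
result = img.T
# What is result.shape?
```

(3, 3, 6)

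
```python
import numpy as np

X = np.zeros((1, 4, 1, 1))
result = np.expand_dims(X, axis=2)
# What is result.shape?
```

(1, 4, 1, 1, 1)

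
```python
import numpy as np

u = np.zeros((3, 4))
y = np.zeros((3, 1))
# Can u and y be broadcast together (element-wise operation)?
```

Yes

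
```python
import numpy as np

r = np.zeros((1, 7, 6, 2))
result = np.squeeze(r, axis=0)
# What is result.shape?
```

(7, 6, 2)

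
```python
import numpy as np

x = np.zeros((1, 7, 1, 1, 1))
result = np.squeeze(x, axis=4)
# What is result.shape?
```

(1, 7, 1, 1)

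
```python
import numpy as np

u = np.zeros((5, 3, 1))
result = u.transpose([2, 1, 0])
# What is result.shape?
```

(1, 3, 5)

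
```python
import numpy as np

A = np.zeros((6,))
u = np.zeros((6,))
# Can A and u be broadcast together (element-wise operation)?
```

Yes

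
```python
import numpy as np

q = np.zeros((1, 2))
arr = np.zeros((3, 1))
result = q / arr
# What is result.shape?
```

(3, 2)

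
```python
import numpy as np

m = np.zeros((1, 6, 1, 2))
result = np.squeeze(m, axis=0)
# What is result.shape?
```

(6, 1, 2)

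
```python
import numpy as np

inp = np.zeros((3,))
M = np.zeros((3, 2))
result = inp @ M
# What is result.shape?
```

(2,)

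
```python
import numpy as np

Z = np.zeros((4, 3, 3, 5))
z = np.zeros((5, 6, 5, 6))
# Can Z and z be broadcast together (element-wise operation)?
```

No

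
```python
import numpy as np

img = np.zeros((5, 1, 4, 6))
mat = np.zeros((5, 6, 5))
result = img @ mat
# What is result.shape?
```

(5, 5, 4, 5)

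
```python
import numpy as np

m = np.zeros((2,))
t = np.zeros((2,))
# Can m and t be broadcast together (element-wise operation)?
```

Yes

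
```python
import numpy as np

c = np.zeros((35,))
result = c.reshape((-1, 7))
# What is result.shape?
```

(5, 7)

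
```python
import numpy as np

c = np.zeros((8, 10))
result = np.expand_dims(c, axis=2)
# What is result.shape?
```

(8, 10, 1)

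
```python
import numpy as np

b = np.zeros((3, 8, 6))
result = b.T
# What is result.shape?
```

(6, 8, 3)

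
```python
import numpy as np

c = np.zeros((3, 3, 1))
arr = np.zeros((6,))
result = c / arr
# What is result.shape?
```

(3, 3, 6)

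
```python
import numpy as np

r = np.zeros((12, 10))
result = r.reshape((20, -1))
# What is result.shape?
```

(20, 6)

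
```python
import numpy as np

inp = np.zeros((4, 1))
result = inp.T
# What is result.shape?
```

(1, 4)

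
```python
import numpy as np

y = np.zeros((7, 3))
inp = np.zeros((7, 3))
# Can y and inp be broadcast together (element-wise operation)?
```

Yes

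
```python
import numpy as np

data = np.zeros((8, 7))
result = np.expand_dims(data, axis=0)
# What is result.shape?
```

(1, 8, 7)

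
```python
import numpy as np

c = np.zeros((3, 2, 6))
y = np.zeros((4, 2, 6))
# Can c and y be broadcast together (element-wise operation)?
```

No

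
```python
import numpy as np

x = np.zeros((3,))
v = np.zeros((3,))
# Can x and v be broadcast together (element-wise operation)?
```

Yes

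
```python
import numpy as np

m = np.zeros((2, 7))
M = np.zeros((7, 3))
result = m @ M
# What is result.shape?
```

(2, 3)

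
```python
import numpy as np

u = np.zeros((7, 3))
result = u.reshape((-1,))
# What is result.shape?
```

(21,)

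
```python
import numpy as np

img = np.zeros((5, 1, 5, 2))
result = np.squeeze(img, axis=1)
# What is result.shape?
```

(5, 5, 2)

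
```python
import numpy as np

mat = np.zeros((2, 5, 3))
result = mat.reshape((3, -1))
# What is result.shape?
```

(3, 10)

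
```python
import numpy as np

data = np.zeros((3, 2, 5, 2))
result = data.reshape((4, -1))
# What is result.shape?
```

(4, 15)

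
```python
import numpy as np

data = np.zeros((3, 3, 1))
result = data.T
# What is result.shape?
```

(1, 3, 3)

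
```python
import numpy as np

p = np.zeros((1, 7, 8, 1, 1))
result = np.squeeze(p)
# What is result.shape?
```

(7, 8)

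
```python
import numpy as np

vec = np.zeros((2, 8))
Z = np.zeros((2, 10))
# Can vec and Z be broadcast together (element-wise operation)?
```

No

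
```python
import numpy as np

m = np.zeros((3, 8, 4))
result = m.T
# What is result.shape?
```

(4, 8, 3)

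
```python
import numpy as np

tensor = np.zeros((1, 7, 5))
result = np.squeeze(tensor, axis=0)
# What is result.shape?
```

(7, 5)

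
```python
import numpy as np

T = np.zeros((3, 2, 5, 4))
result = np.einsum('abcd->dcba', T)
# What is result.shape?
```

(4, 5, 2, 3)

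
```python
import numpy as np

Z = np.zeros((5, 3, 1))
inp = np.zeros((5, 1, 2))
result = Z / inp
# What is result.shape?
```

(5, 3, 2)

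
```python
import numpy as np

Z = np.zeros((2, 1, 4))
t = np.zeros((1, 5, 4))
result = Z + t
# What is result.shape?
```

(2, 5, 4)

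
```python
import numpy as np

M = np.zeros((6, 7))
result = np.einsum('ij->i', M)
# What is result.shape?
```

(6,)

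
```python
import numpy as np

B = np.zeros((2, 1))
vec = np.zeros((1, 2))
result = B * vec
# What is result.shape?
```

(2, 2)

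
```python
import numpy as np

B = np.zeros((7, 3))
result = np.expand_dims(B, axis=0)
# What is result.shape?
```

(1, 7, 3)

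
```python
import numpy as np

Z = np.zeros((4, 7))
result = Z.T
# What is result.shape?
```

(7, 4)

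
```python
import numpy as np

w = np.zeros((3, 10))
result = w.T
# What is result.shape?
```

(10, 3)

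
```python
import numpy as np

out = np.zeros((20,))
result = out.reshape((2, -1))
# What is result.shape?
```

(2, 10)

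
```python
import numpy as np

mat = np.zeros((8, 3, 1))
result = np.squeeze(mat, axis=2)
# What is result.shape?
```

(8, 3)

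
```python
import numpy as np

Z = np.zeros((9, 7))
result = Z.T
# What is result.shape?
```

(7, 9)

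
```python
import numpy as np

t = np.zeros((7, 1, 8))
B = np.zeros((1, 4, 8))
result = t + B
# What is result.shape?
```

(7, 4, 8)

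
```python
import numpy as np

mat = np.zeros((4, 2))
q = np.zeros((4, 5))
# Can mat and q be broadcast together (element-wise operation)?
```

No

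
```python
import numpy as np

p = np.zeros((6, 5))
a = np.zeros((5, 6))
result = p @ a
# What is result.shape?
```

(6, 6)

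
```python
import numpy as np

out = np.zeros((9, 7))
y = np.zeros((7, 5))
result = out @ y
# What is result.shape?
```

(9, 5)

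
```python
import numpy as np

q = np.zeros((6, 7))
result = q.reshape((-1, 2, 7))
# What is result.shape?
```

(3, 2, 7)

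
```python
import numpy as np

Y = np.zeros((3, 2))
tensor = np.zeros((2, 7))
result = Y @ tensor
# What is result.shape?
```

(3, 7)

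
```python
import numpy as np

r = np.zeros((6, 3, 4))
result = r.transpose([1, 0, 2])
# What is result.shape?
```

(3, 6, 4)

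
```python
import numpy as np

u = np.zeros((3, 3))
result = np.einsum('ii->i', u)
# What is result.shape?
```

(3,)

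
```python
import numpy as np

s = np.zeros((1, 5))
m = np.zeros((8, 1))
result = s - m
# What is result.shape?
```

(8, 5)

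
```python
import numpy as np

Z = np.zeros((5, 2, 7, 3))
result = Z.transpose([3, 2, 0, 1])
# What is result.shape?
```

(3, 7, 5, 2)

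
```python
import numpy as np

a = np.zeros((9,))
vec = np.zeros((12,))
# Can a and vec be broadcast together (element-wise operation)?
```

No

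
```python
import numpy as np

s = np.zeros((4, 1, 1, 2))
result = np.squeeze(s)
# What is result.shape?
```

(4, 2)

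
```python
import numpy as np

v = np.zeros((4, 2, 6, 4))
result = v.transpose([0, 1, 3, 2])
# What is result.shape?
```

(4, 2, 4, 6)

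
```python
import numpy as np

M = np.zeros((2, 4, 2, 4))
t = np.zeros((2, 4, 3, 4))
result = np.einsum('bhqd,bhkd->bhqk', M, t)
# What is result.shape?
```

(2, 4, 2, 3)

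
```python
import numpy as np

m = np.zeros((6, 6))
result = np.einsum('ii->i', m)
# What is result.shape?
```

(6,)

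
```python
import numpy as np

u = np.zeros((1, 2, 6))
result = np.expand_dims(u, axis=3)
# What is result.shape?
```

(1, 2, 6, 1)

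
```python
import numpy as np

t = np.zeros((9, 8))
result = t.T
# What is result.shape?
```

(8, 9)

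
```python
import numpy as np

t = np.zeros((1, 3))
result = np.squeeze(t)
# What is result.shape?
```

(3,)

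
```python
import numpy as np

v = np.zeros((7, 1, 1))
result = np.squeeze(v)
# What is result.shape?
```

(7,)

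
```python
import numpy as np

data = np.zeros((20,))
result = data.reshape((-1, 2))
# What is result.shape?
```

(10, 2)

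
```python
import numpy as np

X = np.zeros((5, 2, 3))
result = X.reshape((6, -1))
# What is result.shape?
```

(6, 5)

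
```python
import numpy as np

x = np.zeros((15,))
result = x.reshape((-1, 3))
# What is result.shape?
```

(5, 3)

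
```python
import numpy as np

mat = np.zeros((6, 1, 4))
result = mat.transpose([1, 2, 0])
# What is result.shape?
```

(1, 4, 6)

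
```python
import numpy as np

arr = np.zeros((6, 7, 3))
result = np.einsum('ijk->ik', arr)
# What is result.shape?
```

(6, 3)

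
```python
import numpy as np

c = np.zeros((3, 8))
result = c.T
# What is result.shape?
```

(8, 3)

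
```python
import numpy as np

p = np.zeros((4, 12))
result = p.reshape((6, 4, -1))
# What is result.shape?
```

(6, 4, 2)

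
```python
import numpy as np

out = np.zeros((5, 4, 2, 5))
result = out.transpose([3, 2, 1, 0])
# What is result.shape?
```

(5, 2, 4, 5)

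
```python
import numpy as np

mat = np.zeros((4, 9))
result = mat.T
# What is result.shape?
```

(9, 4)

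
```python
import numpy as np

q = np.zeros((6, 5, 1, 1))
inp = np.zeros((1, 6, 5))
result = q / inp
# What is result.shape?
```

(6, 5, 6, 5)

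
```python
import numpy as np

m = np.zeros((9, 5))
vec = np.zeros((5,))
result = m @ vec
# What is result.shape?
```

(9,)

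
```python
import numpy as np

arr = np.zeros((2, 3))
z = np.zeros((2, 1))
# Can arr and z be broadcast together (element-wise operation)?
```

Yes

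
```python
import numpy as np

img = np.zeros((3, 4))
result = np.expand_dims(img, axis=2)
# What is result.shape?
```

(3, 4, 1)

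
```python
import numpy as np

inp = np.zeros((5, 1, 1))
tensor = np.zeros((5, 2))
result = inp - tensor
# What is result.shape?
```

(5, 5, 2)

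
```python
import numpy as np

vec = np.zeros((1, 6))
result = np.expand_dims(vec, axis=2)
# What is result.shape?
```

(1, 6, 1)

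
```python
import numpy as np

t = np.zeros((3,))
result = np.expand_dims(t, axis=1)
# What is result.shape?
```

(3, 1)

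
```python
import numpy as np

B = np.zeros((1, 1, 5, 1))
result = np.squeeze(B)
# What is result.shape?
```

(5,)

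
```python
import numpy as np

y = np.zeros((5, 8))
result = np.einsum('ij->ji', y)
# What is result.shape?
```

(8, 5)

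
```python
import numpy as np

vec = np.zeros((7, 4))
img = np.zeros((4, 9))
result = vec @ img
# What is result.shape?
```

(7, 9)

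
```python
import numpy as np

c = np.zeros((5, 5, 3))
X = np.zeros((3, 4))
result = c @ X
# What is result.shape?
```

(5, 5, 4)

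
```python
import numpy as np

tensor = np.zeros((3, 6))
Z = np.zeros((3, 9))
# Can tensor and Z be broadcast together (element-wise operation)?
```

No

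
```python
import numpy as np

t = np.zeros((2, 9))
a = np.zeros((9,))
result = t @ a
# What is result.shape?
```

(2,)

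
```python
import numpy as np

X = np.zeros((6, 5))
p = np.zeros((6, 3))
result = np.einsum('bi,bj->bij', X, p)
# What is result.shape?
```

(6, 5, 3)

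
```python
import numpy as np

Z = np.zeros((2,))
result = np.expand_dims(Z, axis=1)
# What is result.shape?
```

(2, 1)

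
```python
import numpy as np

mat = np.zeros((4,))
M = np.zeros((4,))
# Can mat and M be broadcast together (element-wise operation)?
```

Yes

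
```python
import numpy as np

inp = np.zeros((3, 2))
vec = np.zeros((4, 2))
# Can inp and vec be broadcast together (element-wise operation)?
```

No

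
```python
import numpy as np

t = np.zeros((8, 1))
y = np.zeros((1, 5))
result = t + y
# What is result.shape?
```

(8, 5)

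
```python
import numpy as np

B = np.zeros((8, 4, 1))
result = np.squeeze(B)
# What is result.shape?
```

(8, 4)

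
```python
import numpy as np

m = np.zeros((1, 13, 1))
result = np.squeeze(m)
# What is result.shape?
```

(13,)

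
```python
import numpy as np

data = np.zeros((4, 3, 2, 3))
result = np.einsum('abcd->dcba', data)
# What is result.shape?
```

(3, 2, 3, 4)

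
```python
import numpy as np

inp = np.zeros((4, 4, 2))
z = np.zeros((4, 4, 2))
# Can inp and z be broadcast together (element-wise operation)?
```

Yes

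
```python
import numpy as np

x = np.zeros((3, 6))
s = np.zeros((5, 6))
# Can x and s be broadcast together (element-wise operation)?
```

No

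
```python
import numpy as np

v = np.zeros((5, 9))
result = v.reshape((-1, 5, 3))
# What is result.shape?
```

(3, 5, 3)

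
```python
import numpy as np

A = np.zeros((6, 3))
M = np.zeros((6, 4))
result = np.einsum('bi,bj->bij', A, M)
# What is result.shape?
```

(6, 3, 4)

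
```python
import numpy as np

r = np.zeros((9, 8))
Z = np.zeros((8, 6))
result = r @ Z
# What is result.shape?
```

(9, 6)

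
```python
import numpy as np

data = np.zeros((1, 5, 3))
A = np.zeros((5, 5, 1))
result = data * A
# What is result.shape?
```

(5, 5, 3)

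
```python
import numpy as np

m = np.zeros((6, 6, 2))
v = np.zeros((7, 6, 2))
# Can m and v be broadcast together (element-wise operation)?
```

No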